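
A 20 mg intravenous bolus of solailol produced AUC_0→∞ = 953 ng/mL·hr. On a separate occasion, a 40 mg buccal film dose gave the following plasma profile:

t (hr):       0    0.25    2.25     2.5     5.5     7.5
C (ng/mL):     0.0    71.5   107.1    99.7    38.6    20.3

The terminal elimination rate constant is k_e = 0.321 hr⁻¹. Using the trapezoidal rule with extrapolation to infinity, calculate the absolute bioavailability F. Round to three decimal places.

Trapezoidal AUC_0→7.5 (buccal film):
  [0→0.25]: (0.0+71.5)/2 × 0.25 = 8.9375
  [0.25→2.25]: (71.5+107.1)/2 × 2 = 178.6
  [2.25→2.5]: (107.1+99.7)/2 × 0.25 = 25.85
  [2.5→5.5]: (99.7+38.6)/2 × 3 = 207.45
  [5.5→7.5]: (38.6+20.3)/2 × 2 = 58.9
  Sum = 479.7375 ng/mL·hr
Tail: C_last/k_e = 20.3/0.321 = 63.240
AUC_0→∞ (buccal film) = 479.7375 + 63.240 = 542.9775 ng/mL·hr
F = (AUC_ev/D_ev)/(AUC_iv/D_iv) = (542.9775/40)/(953/20) = 13.5744/47.65 = 0.2849

F = 0.285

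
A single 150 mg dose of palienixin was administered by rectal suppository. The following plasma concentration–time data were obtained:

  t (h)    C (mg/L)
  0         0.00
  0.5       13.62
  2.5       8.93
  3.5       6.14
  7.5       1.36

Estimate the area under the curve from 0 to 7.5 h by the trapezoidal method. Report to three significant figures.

AUC = 48.5 mg/L·h

Trapezoidal AUC_0→7.5:
  [0→0.5]: (0.00+13.62)/2 × 0.5 = 3.405
  [0.5→2.5]: (13.62+8.93)/2 × 2 = 22.55
  [2.5→3.5]: (8.93+6.14)/2 × 1 = 7.535
  [3.5→7.5]: (6.14+1.36)/2 × 4 = 15.0
  Sum = 48.49 mg/L·h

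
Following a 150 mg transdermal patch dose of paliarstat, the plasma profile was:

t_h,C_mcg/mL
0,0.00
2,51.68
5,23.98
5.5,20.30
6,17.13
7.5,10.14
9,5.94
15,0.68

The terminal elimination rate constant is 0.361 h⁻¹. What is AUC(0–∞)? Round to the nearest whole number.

Trapezoidal AUC_0→15:
  [0→2]: (0.00+51.68)/2 × 2 = 51.68
  [2→5]: (51.68+23.98)/2 × 3 = 113.49
  [5→5.5]: (23.98+20.30)/2 × 0.5 = 11.07
  [5.5→6]: (20.30+17.13)/2 × 0.5 = 9.3575
  [6→7.5]: (17.13+10.14)/2 × 1.5 = 20.4525
  [7.5→9]: (10.14+5.94)/2 × 1.5 = 12.06
  [9→15]: (5.94+0.68)/2 × 6 = 19.86
  Sum = 237.97 mcg/mL·h
Extrapolated tail: C_last / k_e = 0.68 / 0.361 = 1.884
AUC_0→∞ = 237.97 + 1.884 = 239.854 mcg/mL·h

AUC = 240 mcg/mL·h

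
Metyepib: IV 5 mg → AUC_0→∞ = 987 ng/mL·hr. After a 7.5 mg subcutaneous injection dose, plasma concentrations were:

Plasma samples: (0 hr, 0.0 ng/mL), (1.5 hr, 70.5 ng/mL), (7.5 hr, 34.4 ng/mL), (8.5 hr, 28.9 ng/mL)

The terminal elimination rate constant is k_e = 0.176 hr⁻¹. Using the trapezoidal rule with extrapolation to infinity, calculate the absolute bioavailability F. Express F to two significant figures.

Trapezoidal AUC_0→8.5 (subcutaneous injection):
  [0→1.5]: (0.0+70.5)/2 × 1.5 = 52.875
  [1.5→7.5]: (70.5+34.4)/2 × 6 = 314.7
  [7.5→8.5]: (34.4+28.9)/2 × 1 = 31.65
  Sum = 399.225 ng/mL·hr
Tail: C_last/k_e = 28.9/0.176 = 164.205
AUC_0→∞ (subcutaneous injection) = 399.225 + 164.205 = 563.43 ng/mL·hr
F = (AUC_ev/D_ev)/(AUC_iv/D_iv) = (563.43/7.5)/(987/5) = 75.124/197.4 = 0.3806

F = 0.38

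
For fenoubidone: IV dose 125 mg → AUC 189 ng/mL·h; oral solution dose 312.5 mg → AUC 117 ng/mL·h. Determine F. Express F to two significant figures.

F = (AUC_ev / D_ev) / (AUC_iv / D_iv)
  = (117/312.5) / (189/125)
  = 0.3744 / 1.512 = 0.2476

F = 0.25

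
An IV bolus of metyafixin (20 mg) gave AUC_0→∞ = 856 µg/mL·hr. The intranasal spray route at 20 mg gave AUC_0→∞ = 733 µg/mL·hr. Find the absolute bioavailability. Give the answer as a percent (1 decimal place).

F = 85.6%

F = (AUC_ev / D_ev) / (AUC_iv / D_iv)
  = (733/20) / (856/20)
  = 36.65 / 42.8 = 0.8563
  = 85.63%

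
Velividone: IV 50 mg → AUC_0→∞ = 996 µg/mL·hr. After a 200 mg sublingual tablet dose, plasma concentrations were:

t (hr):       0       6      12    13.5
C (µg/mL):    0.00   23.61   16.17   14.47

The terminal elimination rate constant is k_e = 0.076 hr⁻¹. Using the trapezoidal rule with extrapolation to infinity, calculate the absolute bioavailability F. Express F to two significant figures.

Trapezoidal AUC_0→13.5 (sublingual tablet):
  [0→6]: (0.00+23.61)/2 × 6 = 70.83
  [6→12]: (23.61+16.17)/2 × 6 = 119.34
  [12→13.5]: (16.17+14.47)/2 × 1.5 = 22.98
  Sum = 213.15 µg/mL·hr
Tail: C_last/k_e = 14.47/0.076 = 190.395
AUC_0→∞ (sublingual tablet) = 213.15 + 190.395 = 403.545 µg/mL·hr
F = (AUC_ev/D_ev)/(AUC_iv/D_iv) = (403.545/200)/(996/50) = 2.017725/19.92 = 0.1013

F = 0.10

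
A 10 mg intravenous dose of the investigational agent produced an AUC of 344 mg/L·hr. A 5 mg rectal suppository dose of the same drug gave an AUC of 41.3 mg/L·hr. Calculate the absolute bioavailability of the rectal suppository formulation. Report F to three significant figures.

F = 0.240

F = (AUC_ev / D_ev) / (AUC_iv / D_iv)
  = (41.3/5) / (344/10)
  = 8.26 / 34.4 = 0.2401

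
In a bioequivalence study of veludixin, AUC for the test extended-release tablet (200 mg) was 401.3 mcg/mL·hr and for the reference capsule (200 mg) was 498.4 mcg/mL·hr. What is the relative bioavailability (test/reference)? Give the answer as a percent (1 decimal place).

F_rel = (AUC_test/D_test) / (AUC_ref/D_ref)
      = (401.3/200) / (498.4/200)
      = 2.0065 / 2.492 = 0.8052 = 80.52%

F_rel = 80.5%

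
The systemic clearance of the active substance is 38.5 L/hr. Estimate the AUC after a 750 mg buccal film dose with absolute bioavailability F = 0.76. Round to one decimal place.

AUC_0→∞ = F × Dose / CL
        = 0.76 × 750 / 38.5 = 14.8052 mg/L·hr

AUC = 14.8 mg/L·hr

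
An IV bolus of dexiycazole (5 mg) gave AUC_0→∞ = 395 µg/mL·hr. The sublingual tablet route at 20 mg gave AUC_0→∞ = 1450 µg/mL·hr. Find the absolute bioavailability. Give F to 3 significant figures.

F = (AUC_ev / D_ev) / (AUC_iv / D_iv)
  = (1450/20) / (395/5)
  = 72.5 / 79 = 0.9177

F = 0.918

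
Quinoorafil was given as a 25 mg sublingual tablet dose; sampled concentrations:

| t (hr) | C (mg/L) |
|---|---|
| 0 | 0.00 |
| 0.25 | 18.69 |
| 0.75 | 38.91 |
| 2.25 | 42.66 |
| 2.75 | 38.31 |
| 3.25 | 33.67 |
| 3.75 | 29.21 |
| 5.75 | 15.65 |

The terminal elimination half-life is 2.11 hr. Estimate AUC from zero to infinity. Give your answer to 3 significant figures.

AUC = 224 mg/L·hr

Trapezoidal AUC_0→5.75:
  [0→0.25]: (0.00+18.69)/2 × 0.25 = 2.33625
  [0.25→0.75]: (18.69+38.91)/2 × 0.5 = 14.4
  [0.75→2.25]: (38.91+42.66)/2 × 1.5 = 61.1775
  [2.25→2.75]: (42.66+38.31)/2 × 0.5 = 20.2425
  [2.75→3.25]: (38.31+33.67)/2 × 0.5 = 17.995
  [3.25→3.75]: (33.67+29.21)/2 × 0.5 = 15.72
  [3.75→5.75]: (29.21+15.65)/2 × 2 = 44.86
  Sum = 176.73125 mg/L·hr
k_e = ln2 / t½ = 0.693147 / 2.11 = 0.3285 hr^-1
Extrapolated tail: C_last / k_e = 15.65 / 0.3285 = 47.641
AUC_0→∞ = 176.73125 + 47.641 = 224.37225 mg/L·hr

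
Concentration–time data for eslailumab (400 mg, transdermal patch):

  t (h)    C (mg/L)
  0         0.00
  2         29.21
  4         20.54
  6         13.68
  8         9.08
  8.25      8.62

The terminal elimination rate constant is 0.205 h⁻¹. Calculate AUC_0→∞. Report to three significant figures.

AUC = 180 mg/L·h

Trapezoidal AUC_0→8.25:
  [0→2]: (0.00+29.21)/2 × 2 = 29.21
  [2→4]: (29.21+20.54)/2 × 2 = 49.75
  [4→6]: (20.54+13.68)/2 × 2 = 34.22
  [6→8]: (13.68+9.08)/2 × 2 = 22.76
  [8→8.25]: (9.08+8.62)/2 × 0.25 = 2.2125
  Sum = 138.1525 mg/L·h
Extrapolated tail: C_last / k_e = 8.62 / 0.205 = 42.049
AUC_0→∞ = 138.1525 + 42.049 = 180.2015 mg/L·h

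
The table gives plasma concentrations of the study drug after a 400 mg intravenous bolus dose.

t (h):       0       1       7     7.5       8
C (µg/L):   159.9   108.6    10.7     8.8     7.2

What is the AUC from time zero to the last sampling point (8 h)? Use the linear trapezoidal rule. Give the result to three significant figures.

AUC = 501 µg/L·h

Trapezoidal AUC_0→8:
  [0→1]: (159.9+108.6)/2 × 1 = 134.25
  [1→7]: (108.6+10.7)/2 × 6 = 357.9
  [7→7.5]: (10.7+8.8)/2 × 0.5 = 4.875
  [7.5→8]: (8.8+7.2)/2 × 0.5 = 4.0
  Sum = 501.025 µg/L·h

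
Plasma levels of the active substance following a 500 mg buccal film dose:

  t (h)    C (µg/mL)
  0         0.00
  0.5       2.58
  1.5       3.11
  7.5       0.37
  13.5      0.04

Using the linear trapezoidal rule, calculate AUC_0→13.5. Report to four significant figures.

Trapezoidal AUC_0→13.5:
  [0→0.5]: (0.00+2.58)/2 × 0.5 = 0.645
  [0.5→1.5]: (2.58+3.11)/2 × 1 = 2.845
  [1.5→7.5]: (3.11+0.37)/2 × 6 = 10.44
  [7.5→13.5]: (0.37+0.04)/2 × 6 = 1.23
  Sum = 15.16 µg/mL·h

AUC = 15.16 µg/mL·h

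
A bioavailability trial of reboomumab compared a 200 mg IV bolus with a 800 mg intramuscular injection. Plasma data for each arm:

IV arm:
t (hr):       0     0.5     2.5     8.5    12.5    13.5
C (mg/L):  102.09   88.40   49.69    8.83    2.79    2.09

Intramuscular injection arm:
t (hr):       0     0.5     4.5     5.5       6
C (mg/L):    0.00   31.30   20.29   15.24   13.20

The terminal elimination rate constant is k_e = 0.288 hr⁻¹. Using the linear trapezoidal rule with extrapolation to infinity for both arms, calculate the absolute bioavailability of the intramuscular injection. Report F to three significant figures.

F = 0.115

Trapezoidal AUC_0→13.5 (IV):
  [0→0.5]: (102.09+88.40)/2 × 0.5 = 47.6225
  [0.5→2.5]: (88.40+49.69)/2 × 2 = 138.09
  [2.5→8.5]: (49.69+8.83)/2 × 6 = 175.56
  [8.5→12.5]: (8.83+2.79)/2 × 4 = 23.24
  [12.5→13.5]: (2.79+2.09)/2 × 1 = 2.44
  Sum = 386.9525 mg/L·hr
IV tail: 2.09/0.288 = 7.257; AUC_iv,0→∞ = 386.9525 + 7.257 = 394.2095 mg/L·hr
Trapezoidal AUC_0→6 (intramuscular injection):
  [0→0.5]: (0.00+31.30)/2 × 0.5 = 7.825
  [0.5→4.5]: (31.30+20.29)/2 × 4 = 103.18
  [4.5→5.5]: (20.29+15.24)/2 × 1 = 17.765
  [5.5→6]: (15.24+13.20)/2 × 0.5 = 7.11
  Sum = 135.88 mg/L·hr
intramuscular injection tail: 13.20/0.288 = 45.833; AUC_ev,0→∞ = 135.88 + 45.833 = 181.713 mg/L·hr
F = (AUC_ev/D_ev)/(AUC_iv/D_iv) = (181.713/800)/(394.2095/200) = 0.22714125/1.9710475 = 0.1152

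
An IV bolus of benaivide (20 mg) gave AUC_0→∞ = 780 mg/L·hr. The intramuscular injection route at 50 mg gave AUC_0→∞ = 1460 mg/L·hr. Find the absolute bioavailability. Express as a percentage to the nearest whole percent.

F = 75%

F = (AUC_ev / D_ev) / (AUC_iv / D_iv)
  = (1460/50) / (780/20)
  = 29.2 / 39 = 0.7487
  = 74.87%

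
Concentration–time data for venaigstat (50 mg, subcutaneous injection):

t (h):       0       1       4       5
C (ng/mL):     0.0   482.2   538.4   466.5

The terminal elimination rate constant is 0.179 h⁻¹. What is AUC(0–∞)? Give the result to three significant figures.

AUC = 4880 ng/mL·h

Trapezoidal AUC_0→5:
  [0→1]: (0.0+482.2)/2 × 1 = 241.1
  [1→4]: (482.2+538.4)/2 × 3 = 1530.9
  [4→5]: (538.4+466.5)/2 × 1 = 502.45
  Sum = 2274.45 ng/mL·h
Extrapolated tail: C_last / k_e = 466.5 / 0.179 = 2606.145
AUC_0→∞ = 2274.45 + 2606.145 = 4880.595 ng/mL·h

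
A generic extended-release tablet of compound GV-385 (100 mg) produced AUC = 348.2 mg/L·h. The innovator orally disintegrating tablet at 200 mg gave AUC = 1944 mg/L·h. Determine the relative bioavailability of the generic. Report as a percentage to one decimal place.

F_rel = 35.8%

F_rel = (AUC_test/D_test) / (AUC_ref/D_ref)
      = (348.2/100) / (1944/200)
      = 3.482 / 9.72 = 0.3582 = 35.82%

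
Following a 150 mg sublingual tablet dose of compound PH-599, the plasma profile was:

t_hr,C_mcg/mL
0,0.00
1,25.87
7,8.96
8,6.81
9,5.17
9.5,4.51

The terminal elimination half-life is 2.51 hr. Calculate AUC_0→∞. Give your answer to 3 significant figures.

Trapezoidal AUC_0→9.5:
  [0→1]: (0.00+25.87)/2 × 1 = 12.935
  [1→7]: (25.87+8.96)/2 × 6 = 104.49
  [7→8]: (8.96+6.81)/2 × 1 = 7.885
  [8→9]: (6.81+5.17)/2 × 1 = 5.99
  [9→9.5]: (5.17+4.51)/2 × 0.5 = 2.42
  Sum = 133.72 mcg/mL·hr
k_e = ln2 / t½ = 0.693147 / 2.51 = 0.2762 hr^-1
Extrapolated tail: C_last / k_e = 4.51 / 0.2762 = 16.329
AUC_0→∞ = 133.72 + 16.329 = 150.049 mcg/mL·hr

AUC = 150 mcg/mL·hr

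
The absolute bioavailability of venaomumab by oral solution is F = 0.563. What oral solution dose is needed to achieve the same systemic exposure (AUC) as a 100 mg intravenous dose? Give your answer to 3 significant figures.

D_oral = 178 mg

For equal systemic exposure: F × D_ev = D_iv
D_ev = D_iv / F = 100 / 0.563 = 177.62 mg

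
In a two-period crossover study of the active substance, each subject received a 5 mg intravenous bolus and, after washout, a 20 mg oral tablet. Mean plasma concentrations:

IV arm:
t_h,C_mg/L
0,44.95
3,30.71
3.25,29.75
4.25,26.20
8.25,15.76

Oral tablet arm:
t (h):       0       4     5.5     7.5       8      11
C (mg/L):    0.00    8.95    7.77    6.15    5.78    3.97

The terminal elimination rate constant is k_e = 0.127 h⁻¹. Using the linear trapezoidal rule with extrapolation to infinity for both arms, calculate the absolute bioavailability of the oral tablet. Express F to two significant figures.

Trapezoidal AUC_0→8.25 (IV):
  [0→3]: (44.95+30.71)/2 × 3 = 113.49
  [3→3.25]: (30.71+29.75)/2 × 0.25 = 7.5575
  [3.25→4.25]: (29.75+26.20)/2 × 1 = 27.975
  [4.25→8.25]: (26.20+15.76)/2 × 4 = 83.92
  Sum = 232.9425 mg/L·h
IV tail: 15.76/0.127 = 124.094; AUC_iv,0→∞ = 232.9425 + 124.094 = 357.0365 mg/L·h
Trapezoidal AUC_0→11 (oral tablet):
  [0→4]: (0.00+8.95)/2 × 4 = 17.9
  [4→5.5]: (8.95+7.77)/2 × 1.5 = 12.54
  [5.5→7.5]: (7.77+6.15)/2 × 2 = 13.92
  [7.5→8]: (6.15+5.78)/2 × 0.5 = 2.9825
  [8→11]: (5.78+3.97)/2 × 3 = 14.625
  Sum = 61.9675 mg/L·h
oral tablet tail: 3.97/0.127 = 31.260; AUC_ev,0→∞ = 61.9675 + 31.260 = 93.2275 mg/L·h
F = (AUC_ev/D_ev)/(AUC_iv/D_iv) = (93.2275/20)/(357.0365/5) = 4.661375/71.4073 = 0.0653

F = 0.065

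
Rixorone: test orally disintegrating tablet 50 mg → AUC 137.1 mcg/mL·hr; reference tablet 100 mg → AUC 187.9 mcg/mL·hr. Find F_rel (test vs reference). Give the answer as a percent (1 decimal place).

F_rel = 145.9%

F_rel = (AUC_test/D_test) / (AUC_ref/D_ref)
      = (137.1/50) / (187.9/100)
      = 2.742 / 1.879 = 1.4593 = 145.93%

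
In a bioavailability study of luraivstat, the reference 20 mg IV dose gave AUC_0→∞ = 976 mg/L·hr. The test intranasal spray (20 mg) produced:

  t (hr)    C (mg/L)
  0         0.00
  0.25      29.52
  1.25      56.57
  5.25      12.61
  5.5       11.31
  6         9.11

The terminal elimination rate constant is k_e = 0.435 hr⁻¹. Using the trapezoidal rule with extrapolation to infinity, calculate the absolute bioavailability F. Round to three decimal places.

F = 0.219

Trapezoidal AUC_0→6 (intranasal spray):
  [0→0.25]: (0.00+29.52)/2 × 0.25 = 3.69
  [0.25→1.25]: (29.52+56.57)/2 × 1 = 43.045
  [1.25→5.25]: (56.57+12.61)/2 × 4 = 138.36
  [5.25→5.5]: (12.61+11.31)/2 × 0.25 = 2.99
  [5.5→6]: (11.31+9.11)/2 × 0.5 = 5.105
  Sum = 193.19 mg/L·hr
Tail: C_last/k_e = 9.11/0.435 = 20.943
AUC_0→∞ (intranasal spray) = 193.19 + 20.943 = 214.133 mg/L·hr
F = (AUC_ev/D_ev)/(AUC_iv/D_iv) = (214.133/20)/(976/20) = 10.70665/48.8 = 0.2194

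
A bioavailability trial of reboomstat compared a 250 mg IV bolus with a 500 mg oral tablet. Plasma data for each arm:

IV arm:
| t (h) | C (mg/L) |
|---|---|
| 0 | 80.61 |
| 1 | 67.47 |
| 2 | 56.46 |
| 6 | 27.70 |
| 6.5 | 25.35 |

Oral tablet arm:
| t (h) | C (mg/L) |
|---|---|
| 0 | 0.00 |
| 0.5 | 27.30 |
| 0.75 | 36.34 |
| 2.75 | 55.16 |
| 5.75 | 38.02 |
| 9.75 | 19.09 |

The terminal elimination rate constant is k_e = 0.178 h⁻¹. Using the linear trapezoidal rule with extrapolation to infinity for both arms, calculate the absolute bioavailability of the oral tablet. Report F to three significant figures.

Trapezoidal AUC_0→6.5 (IV):
  [0→1]: (80.61+67.47)/2 × 1 = 74.04
  [1→2]: (67.47+56.46)/2 × 1 = 61.965
  [2→6]: (56.46+27.70)/2 × 4 = 168.32
  [6→6.5]: (27.70+25.35)/2 × 0.5 = 13.2625
  Sum = 317.5875 mg/L·h
IV tail: 25.35/0.178 = 142.416; AUC_iv,0→∞ = 317.5875 + 142.416 = 460.0035 mg/L·h
Trapezoidal AUC_0→9.75 (oral tablet):
  [0→0.5]: (0.00+27.30)/2 × 0.5 = 6.825
  [0.5→0.75]: (27.30+36.34)/2 × 0.25 = 7.955
  [0.75→2.75]: (36.34+55.16)/2 × 2 = 91.5
  [2.75→5.75]: (55.16+38.02)/2 × 3 = 139.77
  [5.75→9.75]: (38.02+19.09)/2 × 4 = 114.22
  Sum = 360.27 mg/L·h
oral tablet tail: 19.09/0.178 = 107.247; AUC_ev,0→∞ = 360.27 + 107.247 = 467.517 mg/L·h
F = (AUC_ev/D_ev)/(AUC_iv/D_iv) = (467.517/500)/(460.0035/250) = 0.935034/1.840014 = 0.5082

F = 0.508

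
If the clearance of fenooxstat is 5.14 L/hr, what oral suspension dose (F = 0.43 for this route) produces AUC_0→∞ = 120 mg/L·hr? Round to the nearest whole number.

Dose = 1434 mg

Dose = CL × AUC_0→∞ / F
     = 5.14 × 120 / 0.43 = 1434.42 mg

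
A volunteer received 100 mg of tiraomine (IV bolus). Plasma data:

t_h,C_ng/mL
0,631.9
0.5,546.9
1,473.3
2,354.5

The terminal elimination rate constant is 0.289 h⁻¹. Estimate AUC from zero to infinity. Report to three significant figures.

Trapezoidal AUC_0→2:
  [0→0.5]: (631.9+546.9)/2 × 0.5 = 294.7
  [0.5→1]: (546.9+473.3)/2 × 0.5 = 255.05
  [1→2]: (473.3+354.5)/2 × 1 = 413.9
  Sum = 963.65 ng/mL·h
Extrapolated tail: C_last / k_e = 354.5 / 0.289 = 1226.644
AUC_0→∞ = 963.65 + 1226.644 = 2190.294 ng/mL·h

AUC = 2190 ng/mL·h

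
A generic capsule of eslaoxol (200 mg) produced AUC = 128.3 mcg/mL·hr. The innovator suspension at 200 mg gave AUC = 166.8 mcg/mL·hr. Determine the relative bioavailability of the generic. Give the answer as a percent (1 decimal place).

F_rel = (AUC_test/D_test) / (AUC_ref/D_ref)
      = (128.3/200) / (166.8/200)
      = 0.6415 / 0.834 = 0.7692 = 76.92%

F_rel = 76.9%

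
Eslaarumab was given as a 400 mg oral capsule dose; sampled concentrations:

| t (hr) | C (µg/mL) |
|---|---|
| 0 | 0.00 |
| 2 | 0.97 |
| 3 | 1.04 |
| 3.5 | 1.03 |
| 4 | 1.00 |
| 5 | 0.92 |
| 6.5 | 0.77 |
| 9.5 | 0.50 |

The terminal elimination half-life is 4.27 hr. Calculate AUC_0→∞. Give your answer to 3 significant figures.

Trapezoidal AUC_0→9.5:
  [0→2]: (0.00+0.97)/2 × 2 = 0.97
  [2→3]: (0.97+1.04)/2 × 1 = 1.005
  [3→3.5]: (1.04+1.03)/2 × 0.5 = 0.5175
  [3.5→4]: (1.03+1.00)/2 × 0.5 = 0.5075
  [4→5]: (1.00+0.92)/2 × 1 = 0.96
  [5→6.5]: (0.92+0.77)/2 × 1.5 = 1.2675
  [6.5→9.5]: (0.77+0.50)/2 × 3 = 1.905
  Sum = 7.1325 µg/mL·hr
k_e = ln2 / t½ = 0.693147 / 4.27 = 0.1623 hr^-1
Extrapolated tail: C_last / k_e = 0.50 / 0.1623 = 3.081
AUC_0→∞ = 7.1325 + 3.081 = 10.2135 µg/mL·hr

AUC = 10.2 µg/mL·hr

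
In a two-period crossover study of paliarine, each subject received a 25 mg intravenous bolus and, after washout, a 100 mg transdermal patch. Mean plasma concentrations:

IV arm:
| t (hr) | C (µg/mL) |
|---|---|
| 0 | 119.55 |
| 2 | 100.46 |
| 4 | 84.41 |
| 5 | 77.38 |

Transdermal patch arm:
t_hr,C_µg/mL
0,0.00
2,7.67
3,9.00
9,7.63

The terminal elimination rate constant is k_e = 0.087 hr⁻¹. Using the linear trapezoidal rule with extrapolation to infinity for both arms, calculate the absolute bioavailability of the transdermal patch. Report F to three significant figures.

Trapezoidal AUC_0→5 (IV):
  [0→2]: (119.55+100.46)/2 × 2 = 220.01
  [2→4]: (100.46+84.41)/2 × 2 = 184.87
  [4→5]: (84.41+77.38)/2 × 1 = 80.895
  Sum = 485.775 µg/mL·hr
IV tail: 77.38/0.087 = 889.425; AUC_iv,0→∞ = 485.775 + 889.425 = 1375.2 µg/mL·hr
Trapezoidal AUC_0→9 (transdermal patch):
  [0→2]: (0.00+7.67)/2 × 2 = 7.67
  [2→3]: (7.67+9.00)/2 × 1 = 8.335
  [3→9]: (9.00+7.63)/2 × 6 = 49.89
  Sum = 65.895 µg/mL·hr
transdermal patch tail: 7.63/0.087 = 87.701; AUC_ev,0→∞ = 65.895 + 87.701 = 153.596 µg/mL·hr
F = (AUC_ev/D_ev)/(AUC_iv/D_iv) = (153.596/100)/(1375.2/25) = 1.53596/55.008 = 0.0279

F = 0.0279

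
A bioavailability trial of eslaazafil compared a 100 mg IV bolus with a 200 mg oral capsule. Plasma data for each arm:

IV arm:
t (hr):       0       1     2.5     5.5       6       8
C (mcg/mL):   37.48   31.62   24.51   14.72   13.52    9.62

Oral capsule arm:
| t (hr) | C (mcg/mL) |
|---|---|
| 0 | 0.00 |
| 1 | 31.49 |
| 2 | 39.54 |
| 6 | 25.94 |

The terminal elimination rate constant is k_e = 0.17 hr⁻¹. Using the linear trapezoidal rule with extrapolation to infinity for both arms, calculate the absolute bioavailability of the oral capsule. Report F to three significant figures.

F = 0.753

Trapezoidal AUC_0→8 (IV):
  [0→1]: (37.48+31.62)/2 × 1 = 34.55
  [1→2.5]: (31.62+24.51)/2 × 1.5 = 42.0975
  [2.5→5.5]: (24.51+14.72)/2 × 3 = 58.845
  [5.5→6]: (14.72+13.52)/2 × 0.5 = 7.06
  [6→8]: (13.52+9.62)/2 × 2 = 23.14
  Sum = 165.6925 mcg/mL·hr
IV tail: 9.62/0.17 = 56.588; AUC_iv,0→∞ = 165.6925 + 56.588 = 222.2805 mcg/mL·hr
Trapezoidal AUC_0→6 (oral capsule):
  [0→1]: (0.00+31.49)/2 × 1 = 15.745
  [1→2]: (31.49+39.54)/2 × 1 = 35.515
  [2→6]: (39.54+25.94)/2 × 4 = 130.96
  Sum = 182.22 mcg/mL·hr
oral capsule tail: 25.94/0.17 = 152.588; AUC_ev,0→∞ = 182.22 + 152.588 = 334.808 mcg/mL·hr
F = (AUC_ev/D_ev)/(AUC_iv/D_iv) = (334.808/200)/(222.2805/100) = 1.67404/2.222805 = 0.7531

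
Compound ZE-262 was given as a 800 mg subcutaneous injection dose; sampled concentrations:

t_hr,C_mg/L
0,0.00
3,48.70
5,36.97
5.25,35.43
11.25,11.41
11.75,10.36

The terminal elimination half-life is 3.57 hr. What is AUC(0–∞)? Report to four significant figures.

AUC = 367.1 mg/L·hr

Trapezoidal AUC_0→11.75:
  [0→3]: (0.00+48.70)/2 × 3 = 73.05
  [3→5]: (48.70+36.97)/2 × 2 = 85.67
  [5→5.25]: (36.97+35.43)/2 × 0.25 = 9.05
  [5.25→11.25]: (35.43+11.41)/2 × 6 = 140.52
  [11.25→11.75]: (11.41+10.36)/2 × 0.5 = 5.4425
  Sum = 313.7325 mg/L·hr
k_e = ln2 / t½ = 0.693147 / 3.57 = 0.1942 hr^-1
Extrapolated tail: C_last / k_e = 10.36 / 0.1942 = 53.347
AUC_0→∞ = 313.7325 + 53.347 = 367.0795 mg/L·hr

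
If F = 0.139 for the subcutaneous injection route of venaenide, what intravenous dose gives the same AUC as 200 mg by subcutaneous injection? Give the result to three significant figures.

Systemic exposure from an extravascular dose = F × D_ev, so the equivalent IV dose is F × D_ev.
D_iv = F × D_ev = 0.139 × 200 = 27.8 mg

D_iv = 27.8 mg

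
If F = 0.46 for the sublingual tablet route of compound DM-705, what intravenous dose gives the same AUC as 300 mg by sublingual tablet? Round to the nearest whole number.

Systemic exposure from an extravascular dose = F × D_ev, so the equivalent IV dose is F × D_ev.
D_iv = F × D_ev = 0.46 × 300 = 138 mg

D_iv = 138 mg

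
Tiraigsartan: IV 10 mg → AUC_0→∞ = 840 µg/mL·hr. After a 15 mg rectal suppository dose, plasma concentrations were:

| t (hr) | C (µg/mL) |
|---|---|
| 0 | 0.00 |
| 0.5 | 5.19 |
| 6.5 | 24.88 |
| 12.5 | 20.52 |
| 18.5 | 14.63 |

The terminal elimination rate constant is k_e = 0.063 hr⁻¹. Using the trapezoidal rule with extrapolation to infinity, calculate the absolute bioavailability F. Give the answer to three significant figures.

Trapezoidal AUC_0→18.5 (rectal suppository):
  [0→0.5]: (0.00+5.19)/2 × 0.5 = 1.2975
  [0.5→6.5]: (5.19+24.88)/2 × 6 = 90.21
  [6.5→12.5]: (24.88+20.52)/2 × 6 = 136.2
  [12.5→18.5]: (20.52+14.63)/2 × 6 = 105.45
  Sum = 333.1575 µg/mL·hr
Tail: C_last/k_e = 14.63/0.063 = 232.222
AUC_0→∞ (rectal suppository) = 333.1575 + 232.222 = 565.3795 µg/mL·hr
F = (AUC_ev/D_ev)/(AUC_iv/D_iv) = (565.3795/15)/(840/10) = 37.692/84 = 0.4487

F = 0.449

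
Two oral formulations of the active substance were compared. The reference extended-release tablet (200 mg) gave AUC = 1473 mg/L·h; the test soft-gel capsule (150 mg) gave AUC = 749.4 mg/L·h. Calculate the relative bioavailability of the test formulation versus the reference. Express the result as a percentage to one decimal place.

F_rel = 67.8%

F_rel = (AUC_test/D_test) / (AUC_ref/D_ref)
      = (749.4/150) / (1473/200)
      = 4.996 / 7.365 = 0.6783 = 67.83%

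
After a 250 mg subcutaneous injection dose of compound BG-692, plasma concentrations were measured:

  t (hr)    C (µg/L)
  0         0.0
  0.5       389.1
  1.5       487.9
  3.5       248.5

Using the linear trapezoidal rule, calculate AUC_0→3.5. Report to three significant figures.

Trapezoidal AUC_0→3.5:
  [0→0.5]: (0.0+389.1)/2 × 0.5 = 97.275
  [0.5→1.5]: (389.1+487.9)/2 × 1 = 438.5
  [1.5→3.5]: (487.9+248.5)/2 × 2 = 736.4
  Sum = 1272.175 µg/L·hr

AUC = 1270 µg/L·hr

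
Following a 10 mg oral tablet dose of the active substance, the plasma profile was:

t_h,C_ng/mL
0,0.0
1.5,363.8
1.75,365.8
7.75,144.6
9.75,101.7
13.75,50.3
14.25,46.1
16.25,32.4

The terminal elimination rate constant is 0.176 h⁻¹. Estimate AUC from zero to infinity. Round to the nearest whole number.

Trapezoidal AUC_0→16.25:
  [0→1.5]: (0.0+363.8)/2 × 1.5 = 272.85
  [1.5→1.75]: (363.8+365.8)/2 × 0.25 = 91.2
  [1.75→7.75]: (365.8+144.6)/2 × 6 = 1531.2
  [7.75→9.75]: (144.6+101.7)/2 × 2 = 246.3
  [9.75→13.75]: (101.7+50.3)/2 × 4 = 304.0
  [13.75→14.25]: (50.3+46.1)/2 × 0.5 = 24.1
  [14.25→16.25]: (46.1+32.4)/2 × 2 = 78.5
  Sum = 2548.15 ng/mL·h
Extrapolated tail: C_last / k_e = 32.4 / 0.176 = 184.091
AUC_0→∞ = 2548.15 + 184.091 = 2732.241 ng/mL·h

AUC = 2732 ng/mL·h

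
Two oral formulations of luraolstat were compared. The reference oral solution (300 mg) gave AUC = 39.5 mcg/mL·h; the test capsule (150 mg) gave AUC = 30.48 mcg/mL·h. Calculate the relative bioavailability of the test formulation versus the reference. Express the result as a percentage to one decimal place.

F_rel = (AUC_test/D_test) / (AUC_ref/D_ref)
      = (30.48/150) / (39.5/300)
      = 0.2032 / 0.131667 = 1.5433 = 154.33%

F_rel = 154.3%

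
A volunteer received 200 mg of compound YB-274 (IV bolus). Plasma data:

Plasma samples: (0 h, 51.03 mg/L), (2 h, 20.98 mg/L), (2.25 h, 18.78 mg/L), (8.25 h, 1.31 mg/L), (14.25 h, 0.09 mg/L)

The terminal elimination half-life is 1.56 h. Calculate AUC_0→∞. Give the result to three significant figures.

AUC = 142 mg/L·h

Trapezoidal AUC_0→14.25:
  [0→2]: (51.03+20.98)/2 × 2 = 72.01
  [2→2.25]: (20.98+18.78)/2 × 0.25 = 4.97
  [2.25→8.25]: (18.78+1.31)/2 × 6 = 60.27
  [8.25→14.25]: (1.31+0.09)/2 × 6 = 4.2
  Sum = 141.45 mg/L·h
k_e = ln2 / t½ = 0.693147 / 1.56 = 0.4443 h^-1
Extrapolated tail: C_last / k_e = 0.09 / 0.4443 = 0.203
AUC_0→∞ = 141.45 + 0.203 = 141.653 mg/L·h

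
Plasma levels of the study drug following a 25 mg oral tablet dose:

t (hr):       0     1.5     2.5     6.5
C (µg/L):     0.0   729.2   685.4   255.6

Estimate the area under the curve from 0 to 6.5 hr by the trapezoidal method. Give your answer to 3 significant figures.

Trapezoidal AUC_0→6.5:
  [0→1.5]: (0.0+729.2)/2 × 1.5 = 546.9
  [1.5→2.5]: (729.2+685.4)/2 × 1 = 707.3
  [2.5→6.5]: (685.4+255.6)/2 × 4 = 1882.0
  Sum = 3136.2 µg/L·hr

AUC = 3140 µg/L·hr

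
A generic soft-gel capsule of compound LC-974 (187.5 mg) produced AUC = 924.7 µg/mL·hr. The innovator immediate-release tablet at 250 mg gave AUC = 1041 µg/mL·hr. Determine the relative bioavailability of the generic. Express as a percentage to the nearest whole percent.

F_rel = (AUC_test/D_test) / (AUC_ref/D_ref)
      = (924.7/187.5) / (1041/250)
      = 4.93173 / 4.164 = 1.1844 = 118.44%

F_rel = 118%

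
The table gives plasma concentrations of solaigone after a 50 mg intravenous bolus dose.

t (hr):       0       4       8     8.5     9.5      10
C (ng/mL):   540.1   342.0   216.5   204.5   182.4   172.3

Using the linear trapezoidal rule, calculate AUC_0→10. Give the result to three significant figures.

Trapezoidal AUC_0→10:
  [0→4]: (540.1+342.0)/2 × 4 = 1764.2
  [4→8]: (342.0+216.5)/2 × 4 = 1117.0
  [8→8.5]: (216.5+204.5)/2 × 0.5 = 105.25
  [8.5→9.5]: (204.5+182.4)/2 × 1 = 193.45
  [9.5→10]: (182.4+172.3)/2 × 0.5 = 88.675
  Sum = 3268.575 ng/mL·hr

AUC = 3270 ng/mL·hr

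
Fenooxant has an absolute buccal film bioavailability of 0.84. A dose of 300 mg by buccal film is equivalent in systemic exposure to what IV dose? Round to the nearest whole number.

D_iv = 252 mg

Systemic exposure from an extravascular dose = F × D_ev, so the equivalent IV dose is F × D_ev.
D_iv = F × D_ev = 0.84 × 300 = 252 mg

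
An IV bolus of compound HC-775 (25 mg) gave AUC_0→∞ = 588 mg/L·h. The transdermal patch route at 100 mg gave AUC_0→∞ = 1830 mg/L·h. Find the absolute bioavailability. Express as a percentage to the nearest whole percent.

F = 78%

F = (AUC_ev / D_ev) / (AUC_iv / D_iv)
  = (1830/100) / (588/25)
  = 18.3 / 23.52 = 0.7781
  = 77.81%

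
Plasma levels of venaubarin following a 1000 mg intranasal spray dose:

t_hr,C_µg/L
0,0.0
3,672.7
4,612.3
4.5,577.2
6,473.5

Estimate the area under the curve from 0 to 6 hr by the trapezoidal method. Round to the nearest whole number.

Trapezoidal AUC_0→6:
  [0→3]: (0.0+672.7)/2 × 3 = 1009.05
  [3→4]: (672.7+612.3)/2 × 1 = 642.5
  [4→4.5]: (612.3+577.2)/2 × 0.5 = 297.375
  [4.5→6]: (577.2+473.5)/2 × 1.5 = 788.025
  Sum = 2736.95 µg/L·hr

AUC = 2737 µg/L·hr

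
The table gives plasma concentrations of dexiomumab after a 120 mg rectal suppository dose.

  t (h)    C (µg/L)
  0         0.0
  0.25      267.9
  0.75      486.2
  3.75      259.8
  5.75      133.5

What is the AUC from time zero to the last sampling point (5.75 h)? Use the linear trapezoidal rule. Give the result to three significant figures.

AUC = 1730 µg/L·h

Trapezoidal AUC_0→5.75:
  [0→0.25]: (0.0+267.9)/2 × 0.25 = 33.4875
  [0.25→0.75]: (267.9+486.2)/2 × 0.5 = 188.525
  [0.75→3.75]: (486.2+259.8)/2 × 3 = 1119.0
  [3.75→5.75]: (259.8+133.5)/2 × 2 = 393.3
  Sum = 1734.3125 µg/L·h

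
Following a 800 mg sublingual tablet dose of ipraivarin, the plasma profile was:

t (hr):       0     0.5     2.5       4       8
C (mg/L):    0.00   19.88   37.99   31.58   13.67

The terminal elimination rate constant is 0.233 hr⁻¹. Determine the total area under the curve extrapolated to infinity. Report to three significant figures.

Trapezoidal AUC_0→8:
  [0→0.5]: (0.00+19.88)/2 × 0.5 = 4.97
  [0.5→2.5]: (19.88+37.99)/2 × 2 = 57.87
  [2.5→4]: (37.99+31.58)/2 × 1.5 = 52.1775
  [4→8]: (31.58+13.67)/2 × 4 = 90.5
  Sum = 205.5175 mg/L·hr
Extrapolated tail: C_last / k_e = 13.67 / 0.233 = 58.670
AUC_0→∞ = 205.5175 + 58.670 = 264.1875 mg/L·hr

AUC = 264 mg/L·hr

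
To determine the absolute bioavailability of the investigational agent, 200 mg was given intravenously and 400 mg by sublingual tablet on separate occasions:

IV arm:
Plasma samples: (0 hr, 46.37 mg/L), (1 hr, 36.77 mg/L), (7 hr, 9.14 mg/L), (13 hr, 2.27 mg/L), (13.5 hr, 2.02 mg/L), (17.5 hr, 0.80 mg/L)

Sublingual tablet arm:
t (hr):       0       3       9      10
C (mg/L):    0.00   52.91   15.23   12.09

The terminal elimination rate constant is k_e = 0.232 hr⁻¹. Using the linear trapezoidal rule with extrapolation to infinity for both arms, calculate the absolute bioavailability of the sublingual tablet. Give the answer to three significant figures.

Trapezoidal AUC_0→17.5 (IV):
  [0→1]: (46.37+36.77)/2 × 1 = 41.57
  [1→7]: (36.77+9.14)/2 × 6 = 137.73
  [7→13]: (9.14+2.27)/2 × 6 = 34.23
  [13→13.5]: (2.27+2.02)/2 × 0.5 = 1.0725
  [13.5→17.5]: (2.02+0.80)/2 × 4 = 5.64
  Sum = 220.2425 mg/L·hr
IV tail: 0.80/0.232 = 3.448; AUC_iv,0→∞ = 220.2425 + 3.448 = 223.6905 mg/L·hr
Trapezoidal AUC_0→10 (sublingual tablet):
  [0→3]: (0.00+52.91)/2 × 3 = 79.365
  [3→9]: (52.91+15.23)/2 × 6 = 204.42
  [9→10]: (15.23+12.09)/2 × 1 = 13.66
  Sum = 297.445 mg/L·hr
sublingual tablet tail: 12.09/0.232 = 52.112; AUC_ev,0→∞ = 297.445 + 52.112 = 349.557 mg/L·hr
F = (AUC_ev/D_ev)/(AUC_iv/D_iv) = (349.557/400)/(223.6905/200) = 0.8738925/1.1184525 = 0.7813

F = 0.781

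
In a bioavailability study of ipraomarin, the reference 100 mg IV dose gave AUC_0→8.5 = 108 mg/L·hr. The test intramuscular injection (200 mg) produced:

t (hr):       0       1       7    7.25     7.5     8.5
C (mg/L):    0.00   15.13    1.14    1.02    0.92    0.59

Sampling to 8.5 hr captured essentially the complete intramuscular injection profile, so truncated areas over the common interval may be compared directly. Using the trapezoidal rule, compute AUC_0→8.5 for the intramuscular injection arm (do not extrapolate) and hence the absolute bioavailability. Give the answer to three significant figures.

F = 0.267

Trapezoidal AUC_0→8.5 (intramuscular injection):
  [0→1]: (0.00+15.13)/2 × 1 = 7.565
  [1→7]: (15.13+1.14)/2 × 6 = 48.81
  [7→7.25]: (1.14+1.02)/2 × 0.25 = 0.27
  [7.25→7.5]: (1.02+0.92)/2 × 0.25 = 0.2425
  [7.5→8.5]: (0.92+0.59)/2 × 1 = 0.755
  Sum = 57.6425 mg/L·hr
F = (AUC_ev/D_ev)/(AUC_iv/D_iv) = (57.6425/200)/(108/100) = 0.2882125/1.08 = 0.2669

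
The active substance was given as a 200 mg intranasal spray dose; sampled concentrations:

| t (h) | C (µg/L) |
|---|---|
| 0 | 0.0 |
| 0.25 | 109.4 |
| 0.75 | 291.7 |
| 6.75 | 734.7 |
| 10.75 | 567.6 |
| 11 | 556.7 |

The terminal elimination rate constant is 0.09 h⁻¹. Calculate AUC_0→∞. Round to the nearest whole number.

AUC = 12124 µg/L·h

Trapezoidal AUC_0→11:
  [0→0.25]: (0.0+109.4)/2 × 0.25 = 13.675
  [0.25→0.75]: (109.4+291.7)/2 × 0.5 = 100.275
  [0.75→6.75]: (291.7+734.7)/2 × 6 = 3079.2
  [6.75→10.75]: (734.7+567.6)/2 × 4 = 2604.6
  [10.75→11]: (567.6+556.7)/2 × 0.25 = 140.5375
  Sum = 5938.2875 µg/L·h
Extrapolated tail: C_last / k_e = 556.7 / 0.09 = 6185.556
AUC_0→∞ = 5938.2875 + 6185.556 = 12123.8435 µg/L·h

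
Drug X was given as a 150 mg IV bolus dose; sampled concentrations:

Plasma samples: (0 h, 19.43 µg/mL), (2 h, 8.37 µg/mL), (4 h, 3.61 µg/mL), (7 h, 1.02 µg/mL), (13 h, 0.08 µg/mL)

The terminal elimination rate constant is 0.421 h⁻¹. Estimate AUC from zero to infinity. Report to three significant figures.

AUC = 50.2 µg/mL·h

Trapezoidal AUC_0→13:
  [0→2]: (19.43+8.37)/2 × 2 = 27.8
  [2→4]: (8.37+3.61)/2 × 2 = 11.98
  [4→7]: (3.61+1.02)/2 × 3 = 6.945
  [7→13]: (1.02+0.08)/2 × 6 = 3.3
  Sum = 50.025 µg/mL·h
Extrapolated tail: C_last / k_e = 0.08 / 0.421 = 0.190
AUC_0→∞ = 50.025 + 0.190 = 50.215 µg/mL·h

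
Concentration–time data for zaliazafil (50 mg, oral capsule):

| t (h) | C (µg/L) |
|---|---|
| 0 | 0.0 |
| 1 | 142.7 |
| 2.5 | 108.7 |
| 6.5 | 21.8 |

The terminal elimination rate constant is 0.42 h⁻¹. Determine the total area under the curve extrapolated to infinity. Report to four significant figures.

Trapezoidal AUC_0→6.5:
  [0→1]: (0.0+142.7)/2 × 1 = 71.35
  [1→2.5]: (142.7+108.7)/2 × 1.5 = 188.55
  [2.5→6.5]: (108.7+21.8)/2 × 4 = 261.0
  Sum = 520.9 µg/L·h
Extrapolated tail: C_last / k_e = 21.8 / 0.42 = 51.905
AUC_0→∞ = 520.9 + 51.905 = 572.805 µg/L·h

AUC = 572.8 µg/L·h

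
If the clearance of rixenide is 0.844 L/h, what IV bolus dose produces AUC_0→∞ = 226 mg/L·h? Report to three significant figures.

Dose = 191 mg

Dose_iv = CL × AUC_0→∞
     = 0.844 × 226 = 190.744 mg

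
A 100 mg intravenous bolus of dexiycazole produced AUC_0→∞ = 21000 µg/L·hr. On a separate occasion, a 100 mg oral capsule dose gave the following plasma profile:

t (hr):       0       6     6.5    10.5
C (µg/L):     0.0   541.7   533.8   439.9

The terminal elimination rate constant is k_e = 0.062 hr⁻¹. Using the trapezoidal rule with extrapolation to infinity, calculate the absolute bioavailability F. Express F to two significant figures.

Trapezoidal AUC_0→10.5 (oral capsule):
  [0→6]: (0.0+541.7)/2 × 6 = 1625.1
  [6→6.5]: (541.7+533.8)/2 × 0.5 = 268.875
  [6.5→10.5]: (533.8+439.9)/2 × 4 = 1947.4
  Sum = 3841.375 µg/L·hr
Tail: C_last/k_e = 439.9/0.062 = 7095.161
AUC_0→∞ (oral capsule) = 3841.375 + 7095.161 = 10936.536 µg/L·hr
F = (AUC_ev/D_ev)/(AUC_iv/D_iv) = (10936.536/100)/(21000/100) = 109.36536/210 = 0.5208

F = 0.52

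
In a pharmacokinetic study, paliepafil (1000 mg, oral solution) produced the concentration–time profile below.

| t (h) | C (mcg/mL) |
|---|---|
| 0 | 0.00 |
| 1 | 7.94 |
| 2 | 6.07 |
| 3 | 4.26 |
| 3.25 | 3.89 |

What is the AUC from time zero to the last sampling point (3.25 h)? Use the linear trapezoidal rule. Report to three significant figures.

AUC = 17.2 mcg/mL·h

Trapezoidal AUC_0→3.25:
  [0→1]: (0.00+7.94)/2 × 1 = 3.97
  [1→2]: (7.94+6.07)/2 × 1 = 7.005
  [2→3]: (6.07+4.26)/2 × 1 = 5.165
  [3→3.25]: (4.26+3.89)/2 × 0.25 = 1.01875
  Sum = 17.15875 mcg/mL·h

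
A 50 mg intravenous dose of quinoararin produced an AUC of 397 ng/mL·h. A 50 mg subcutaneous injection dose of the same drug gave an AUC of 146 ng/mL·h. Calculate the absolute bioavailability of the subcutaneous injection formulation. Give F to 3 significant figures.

F = 0.368

F = (AUC_ev / D_ev) / (AUC_iv / D_iv)
  = (146/50) / (397/50)
  = 2.92 / 7.94 = 0.3678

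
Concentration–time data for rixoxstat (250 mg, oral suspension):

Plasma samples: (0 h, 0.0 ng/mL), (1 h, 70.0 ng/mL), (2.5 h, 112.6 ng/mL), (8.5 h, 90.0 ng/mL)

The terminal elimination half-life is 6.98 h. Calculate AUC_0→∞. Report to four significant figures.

Trapezoidal AUC_0→8.5:
  [0→1]: (0.0+70.0)/2 × 1 = 35.0
  [1→2.5]: (70.0+112.6)/2 × 1.5 = 136.95
  [2.5→8.5]: (112.6+90.0)/2 × 6 = 607.8
  Sum = 779.75 ng/mL·h
k_e = ln2 / t½ = 0.693147 / 6.98 = 0.0993 h^-1
Extrapolated tail: C_last / k_e = 90.0 / 0.0993 = 906.344
AUC_0→∞ = 779.75 + 906.344 = 1686.094 ng/mL·h

AUC = 1686 ng/mL·h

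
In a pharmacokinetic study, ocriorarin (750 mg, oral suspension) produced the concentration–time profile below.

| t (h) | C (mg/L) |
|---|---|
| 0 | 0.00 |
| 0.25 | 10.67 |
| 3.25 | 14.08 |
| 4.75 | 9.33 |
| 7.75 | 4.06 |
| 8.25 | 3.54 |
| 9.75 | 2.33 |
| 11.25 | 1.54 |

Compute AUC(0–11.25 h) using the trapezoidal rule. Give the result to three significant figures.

AUC = 85.3 mg/L·h

Trapezoidal AUC_0→11.25:
  [0→0.25]: (0.00+10.67)/2 × 0.25 = 1.33375
  [0.25→3.25]: (10.67+14.08)/2 × 3 = 37.125
  [3.25→4.75]: (14.08+9.33)/2 × 1.5 = 17.5575
  [4.75→7.75]: (9.33+4.06)/2 × 3 = 20.085
  [7.75→8.25]: (4.06+3.54)/2 × 0.5 = 1.9
  [8.25→9.75]: (3.54+2.33)/2 × 1.5 = 4.4025
  [9.75→11.25]: (2.33+1.54)/2 × 1.5 = 2.9025
  Sum = 85.30625 mg/L·h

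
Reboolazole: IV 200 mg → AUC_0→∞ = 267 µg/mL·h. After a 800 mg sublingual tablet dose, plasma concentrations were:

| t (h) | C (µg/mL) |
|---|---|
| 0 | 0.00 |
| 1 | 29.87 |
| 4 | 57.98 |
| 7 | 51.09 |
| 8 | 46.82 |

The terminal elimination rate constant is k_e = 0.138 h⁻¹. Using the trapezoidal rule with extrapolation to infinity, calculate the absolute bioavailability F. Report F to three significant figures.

F = 0.654

Trapezoidal AUC_0→8 (sublingual tablet):
  [0→1]: (0.00+29.87)/2 × 1 = 14.935
  [1→4]: (29.87+57.98)/2 × 3 = 131.775
  [4→7]: (57.98+51.09)/2 × 3 = 163.605
  [7→8]: (51.09+46.82)/2 × 1 = 48.955
  Sum = 359.27 µg/mL·h
Tail: C_last/k_e = 46.82/0.138 = 339.275
AUC_0→∞ (sublingual tablet) = 359.27 + 339.275 = 698.545 µg/mL·h
F = (AUC_ev/D_ev)/(AUC_iv/D_iv) = (698.545/800)/(267/200) = 0.87318125/1.335 = 0.6541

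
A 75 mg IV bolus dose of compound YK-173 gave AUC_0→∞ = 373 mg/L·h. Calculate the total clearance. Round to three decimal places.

CL = Dose_iv / AUC_0→∞
   = 75 / 373 = 0.201072 L/h

CL = 0.201 L/h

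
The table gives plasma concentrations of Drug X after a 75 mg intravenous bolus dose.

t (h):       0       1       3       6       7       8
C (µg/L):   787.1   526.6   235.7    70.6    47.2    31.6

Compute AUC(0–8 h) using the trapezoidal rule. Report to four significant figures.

Trapezoidal AUC_0→8:
  [0→1]: (787.1+526.6)/2 × 1 = 656.85
  [1→3]: (526.6+235.7)/2 × 2 = 762.3
  [3→6]: (235.7+70.6)/2 × 3 = 459.45
  [6→7]: (70.6+47.2)/2 × 1 = 58.9
  [7→8]: (47.2+31.6)/2 × 1 = 39.4
  Sum = 1976.9 µg/L·h

AUC = 1977 µg/L·h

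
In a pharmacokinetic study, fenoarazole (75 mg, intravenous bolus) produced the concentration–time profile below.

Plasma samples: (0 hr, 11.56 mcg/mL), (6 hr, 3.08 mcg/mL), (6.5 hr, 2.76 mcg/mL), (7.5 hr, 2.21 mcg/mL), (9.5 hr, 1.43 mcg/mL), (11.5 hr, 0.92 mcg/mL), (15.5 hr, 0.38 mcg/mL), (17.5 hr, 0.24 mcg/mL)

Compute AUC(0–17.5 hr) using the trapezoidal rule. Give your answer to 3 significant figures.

AUC = 57.1 mcg/mL·hr

Trapezoidal AUC_0→17.5:
  [0→6]: (11.56+3.08)/2 × 6 = 43.92
  [6→6.5]: (3.08+2.76)/2 × 0.5 = 1.46
  [6.5→7.5]: (2.76+2.21)/2 × 1 = 2.485
  [7.5→9.5]: (2.21+1.43)/2 × 2 = 3.64
  [9.5→11.5]: (1.43+0.92)/2 × 2 = 2.35
  [11.5→15.5]: (0.92+0.38)/2 × 4 = 2.6
  [15.5→17.5]: (0.38+0.24)/2 × 2 = 0.62
  Sum = 57.075 mcg/mL·hr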